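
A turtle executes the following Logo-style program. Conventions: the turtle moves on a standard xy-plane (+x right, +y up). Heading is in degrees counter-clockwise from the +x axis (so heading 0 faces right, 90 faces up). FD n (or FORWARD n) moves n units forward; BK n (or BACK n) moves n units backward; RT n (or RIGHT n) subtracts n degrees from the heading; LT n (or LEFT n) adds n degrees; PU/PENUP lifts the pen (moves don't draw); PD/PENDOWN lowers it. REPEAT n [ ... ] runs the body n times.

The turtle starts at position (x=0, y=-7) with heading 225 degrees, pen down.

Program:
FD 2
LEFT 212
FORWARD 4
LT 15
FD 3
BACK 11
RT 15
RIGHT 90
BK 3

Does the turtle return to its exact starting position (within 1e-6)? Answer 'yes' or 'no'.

Executing turtle program step by step:
Start: pos=(0,-7), heading=225, pen down
FD 2: (0,-7) -> (-1.414,-8.414) [heading=225, draw]
LT 212: heading 225 -> 77
FD 4: (-1.414,-8.414) -> (-0.514,-4.517) [heading=77, draw]
LT 15: heading 77 -> 92
FD 3: (-0.514,-4.517) -> (-0.619,-1.519) [heading=92, draw]
BK 11: (-0.619,-1.519) -> (-0.235,-12.512) [heading=92, draw]
RT 15: heading 92 -> 77
RT 90: heading 77 -> 347
BK 3: (-0.235,-12.512) -> (-3.158,-11.837) [heading=347, draw]
Final: pos=(-3.158,-11.837), heading=347, 5 segment(s) drawn

Start position: (0, -7)
Final position: (-3.158, -11.837)
Distance = 5.777; >= 1e-6 -> NOT closed

Answer: no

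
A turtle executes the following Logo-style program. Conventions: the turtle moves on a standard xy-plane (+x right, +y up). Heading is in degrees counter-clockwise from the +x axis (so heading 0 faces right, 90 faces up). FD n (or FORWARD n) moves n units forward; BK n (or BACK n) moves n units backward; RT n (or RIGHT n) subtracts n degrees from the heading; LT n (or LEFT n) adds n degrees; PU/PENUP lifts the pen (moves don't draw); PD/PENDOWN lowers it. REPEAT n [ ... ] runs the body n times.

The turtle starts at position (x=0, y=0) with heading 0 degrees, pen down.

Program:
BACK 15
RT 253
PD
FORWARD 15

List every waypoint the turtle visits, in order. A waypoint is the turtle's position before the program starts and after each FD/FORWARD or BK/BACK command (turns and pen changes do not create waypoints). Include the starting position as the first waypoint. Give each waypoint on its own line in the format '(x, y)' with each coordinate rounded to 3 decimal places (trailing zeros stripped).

Answer: (0, 0)
(-15, 0)
(-19.386, 14.345)

Derivation:
Executing turtle program step by step:
Start: pos=(0,0), heading=0, pen down
BK 15: (0,0) -> (-15,0) [heading=0, draw]
RT 253: heading 0 -> 107
PD: pen down
FD 15: (-15,0) -> (-19.386,14.345) [heading=107, draw]
Final: pos=(-19.386,14.345), heading=107, 2 segment(s) drawn
Waypoints (3 total):
(0, 0)
(-15, 0)
(-19.386, 14.345)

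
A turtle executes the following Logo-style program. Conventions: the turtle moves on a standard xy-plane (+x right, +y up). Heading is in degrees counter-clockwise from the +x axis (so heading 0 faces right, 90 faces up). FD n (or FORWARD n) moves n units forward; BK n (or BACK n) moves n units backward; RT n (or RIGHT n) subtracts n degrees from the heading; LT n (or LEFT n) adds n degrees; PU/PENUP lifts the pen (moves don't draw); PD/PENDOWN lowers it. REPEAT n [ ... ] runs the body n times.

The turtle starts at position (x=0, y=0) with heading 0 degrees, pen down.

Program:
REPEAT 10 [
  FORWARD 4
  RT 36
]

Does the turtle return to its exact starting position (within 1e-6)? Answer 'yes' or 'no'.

Executing turtle program step by step:
Start: pos=(0,0), heading=0, pen down
REPEAT 10 [
  -- iteration 1/10 --
  FD 4: (0,0) -> (4,0) [heading=0, draw]
  RT 36: heading 0 -> 324
  -- iteration 2/10 --
  FD 4: (4,0) -> (7.236,-2.351) [heading=324, draw]
  RT 36: heading 324 -> 288
  -- iteration 3/10 --
  FD 4: (7.236,-2.351) -> (8.472,-6.155) [heading=288, draw]
  RT 36: heading 288 -> 252
  -- iteration 4/10 --
  FD 4: (8.472,-6.155) -> (7.236,-9.96) [heading=252, draw]
  RT 36: heading 252 -> 216
  -- iteration 5/10 --
  FD 4: (7.236,-9.96) -> (4,-12.311) [heading=216, draw]
  RT 36: heading 216 -> 180
  -- iteration 6/10 --
  FD 4: (4,-12.311) -> (0,-12.311) [heading=180, draw]
  RT 36: heading 180 -> 144
  -- iteration 7/10 --
  FD 4: (0,-12.311) -> (-3.236,-9.96) [heading=144, draw]
  RT 36: heading 144 -> 108
  -- iteration 8/10 --
  FD 4: (-3.236,-9.96) -> (-4.472,-6.155) [heading=108, draw]
  RT 36: heading 108 -> 72
  -- iteration 9/10 --
  FD 4: (-4.472,-6.155) -> (-3.236,-2.351) [heading=72, draw]
  RT 36: heading 72 -> 36
  -- iteration 10/10 --
  FD 4: (-3.236,-2.351) -> (0,0) [heading=36, draw]
  RT 36: heading 36 -> 0
]
Final: pos=(0,0), heading=0, 10 segment(s) drawn

Start position: (0, 0)
Final position: (0, 0)
Distance = 0; < 1e-6 -> CLOSED

Answer: yes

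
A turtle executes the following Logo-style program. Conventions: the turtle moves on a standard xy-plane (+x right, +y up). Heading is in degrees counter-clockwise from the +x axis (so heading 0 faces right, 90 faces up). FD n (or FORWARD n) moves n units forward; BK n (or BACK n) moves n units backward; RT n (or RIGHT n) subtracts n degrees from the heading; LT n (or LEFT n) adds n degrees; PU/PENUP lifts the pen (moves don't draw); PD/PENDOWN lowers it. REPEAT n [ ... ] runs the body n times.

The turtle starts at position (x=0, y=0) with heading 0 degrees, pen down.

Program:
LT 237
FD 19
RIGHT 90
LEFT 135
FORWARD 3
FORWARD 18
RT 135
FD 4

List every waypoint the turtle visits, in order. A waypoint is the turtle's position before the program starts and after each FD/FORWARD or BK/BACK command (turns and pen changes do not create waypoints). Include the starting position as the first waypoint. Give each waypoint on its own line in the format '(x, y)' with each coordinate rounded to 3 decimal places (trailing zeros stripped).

Executing turtle program step by step:
Start: pos=(0,0), heading=0, pen down
LT 237: heading 0 -> 237
FD 19: (0,0) -> (-10.348,-15.935) [heading=237, draw]
RT 90: heading 237 -> 147
LT 135: heading 147 -> 282
FD 3: (-10.348,-15.935) -> (-9.724,-18.869) [heading=282, draw]
FD 18: (-9.724,-18.869) -> (-5.982,-36.476) [heading=282, draw]
RT 135: heading 282 -> 147
FD 4: (-5.982,-36.476) -> (-9.337,-34.297) [heading=147, draw]
Final: pos=(-9.337,-34.297), heading=147, 4 segment(s) drawn
Waypoints (5 total):
(0, 0)
(-10.348, -15.935)
(-9.724, -18.869)
(-5.982, -36.476)
(-9.337, -34.297)

Answer: (0, 0)
(-10.348, -15.935)
(-9.724, -18.869)
(-5.982, -36.476)
(-9.337, -34.297)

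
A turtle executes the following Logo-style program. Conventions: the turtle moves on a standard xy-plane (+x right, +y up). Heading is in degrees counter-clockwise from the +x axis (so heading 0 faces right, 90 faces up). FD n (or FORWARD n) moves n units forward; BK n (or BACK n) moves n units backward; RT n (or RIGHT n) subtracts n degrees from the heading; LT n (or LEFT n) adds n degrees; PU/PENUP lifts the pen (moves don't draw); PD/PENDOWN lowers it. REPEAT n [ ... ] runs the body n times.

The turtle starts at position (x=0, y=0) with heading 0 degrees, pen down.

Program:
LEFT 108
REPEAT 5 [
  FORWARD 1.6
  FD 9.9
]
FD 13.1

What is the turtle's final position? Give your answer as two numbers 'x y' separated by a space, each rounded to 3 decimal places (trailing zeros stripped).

Executing turtle program step by step:
Start: pos=(0,0), heading=0, pen down
LT 108: heading 0 -> 108
REPEAT 5 [
  -- iteration 1/5 --
  FD 1.6: (0,0) -> (-0.494,1.522) [heading=108, draw]
  FD 9.9: (-0.494,1.522) -> (-3.554,10.937) [heading=108, draw]
  -- iteration 2/5 --
  FD 1.6: (-3.554,10.937) -> (-4.048,12.459) [heading=108, draw]
  FD 9.9: (-4.048,12.459) -> (-7.107,21.874) [heading=108, draw]
  -- iteration 3/5 --
  FD 1.6: (-7.107,21.874) -> (-7.602,23.396) [heading=108, draw]
  FD 9.9: (-7.602,23.396) -> (-10.661,32.811) [heading=108, draw]
  -- iteration 4/5 --
  FD 1.6: (-10.661,32.811) -> (-11.156,34.333) [heading=108, draw]
  FD 9.9: (-11.156,34.333) -> (-14.215,43.749) [heading=108, draw]
  -- iteration 5/5 --
  FD 1.6: (-14.215,43.749) -> (-14.709,45.27) [heading=108, draw]
  FD 9.9: (-14.709,45.27) -> (-17.768,54.686) [heading=108, draw]
]
FD 13.1: (-17.768,54.686) -> (-21.817,67.145) [heading=108, draw]
Final: pos=(-21.817,67.145), heading=108, 11 segment(s) drawn

Answer: -21.817 67.145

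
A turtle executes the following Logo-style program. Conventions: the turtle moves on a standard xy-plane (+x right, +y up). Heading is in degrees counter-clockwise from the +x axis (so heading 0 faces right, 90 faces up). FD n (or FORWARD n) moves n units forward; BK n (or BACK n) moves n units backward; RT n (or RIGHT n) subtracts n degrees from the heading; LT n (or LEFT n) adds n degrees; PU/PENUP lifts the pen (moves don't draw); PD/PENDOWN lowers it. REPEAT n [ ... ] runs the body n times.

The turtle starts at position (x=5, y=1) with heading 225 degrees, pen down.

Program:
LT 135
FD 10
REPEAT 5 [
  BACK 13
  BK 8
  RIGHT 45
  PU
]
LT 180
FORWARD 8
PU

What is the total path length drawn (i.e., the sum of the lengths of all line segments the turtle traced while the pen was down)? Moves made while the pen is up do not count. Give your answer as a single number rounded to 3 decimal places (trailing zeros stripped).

Answer: 31

Derivation:
Executing turtle program step by step:
Start: pos=(5,1), heading=225, pen down
LT 135: heading 225 -> 0
FD 10: (5,1) -> (15,1) [heading=0, draw]
REPEAT 5 [
  -- iteration 1/5 --
  BK 13: (15,1) -> (2,1) [heading=0, draw]
  BK 8: (2,1) -> (-6,1) [heading=0, draw]
  RT 45: heading 0 -> 315
  PU: pen up
  -- iteration 2/5 --
  BK 13: (-6,1) -> (-15.192,10.192) [heading=315, move]
  BK 8: (-15.192,10.192) -> (-20.849,15.849) [heading=315, move]
  RT 45: heading 315 -> 270
  PU: pen up
  -- iteration 3/5 --
  BK 13: (-20.849,15.849) -> (-20.849,28.849) [heading=270, move]
  BK 8: (-20.849,28.849) -> (-20.849,36.849) [heading=270, move]
  RT 45: heading 270 -> 225
  PU: pen up
  -- iteration 4/5 --
  BK 13: (-20.849,36.849) -> (-11.657,46.042) [heading=225, move]
  BK 8: (-11.657,46.042) -> (-6,51.698) [heading=225, move]
  RT 45: heading 225 -> 180
  PU: pen up
  -- iteration 5/5 --
  BK 13: (-6,51.698) -> (7,51.698) [heading=180, move]
  BK 8: (7,51.698) -> (15,51.698) [heading=180, move]
  RT 45: heading 180 -> 135
  PU: pen up
]
LT 180: heading 135 -> 315
FD 8: (15,51.698) -> (20.657,46.042) [heading=315, move]
PU: pen up
Final: pos=(20.657,46.042), heading=315, 3 segment(s) drawn

Segment lengths:
  seg 1: (5,1) -> (15,1), length = 10
  seg 2: (15,1) -> (2,1), length = 13
  seg 3: (2,1) -> (-6,1), length = 8
Total = 31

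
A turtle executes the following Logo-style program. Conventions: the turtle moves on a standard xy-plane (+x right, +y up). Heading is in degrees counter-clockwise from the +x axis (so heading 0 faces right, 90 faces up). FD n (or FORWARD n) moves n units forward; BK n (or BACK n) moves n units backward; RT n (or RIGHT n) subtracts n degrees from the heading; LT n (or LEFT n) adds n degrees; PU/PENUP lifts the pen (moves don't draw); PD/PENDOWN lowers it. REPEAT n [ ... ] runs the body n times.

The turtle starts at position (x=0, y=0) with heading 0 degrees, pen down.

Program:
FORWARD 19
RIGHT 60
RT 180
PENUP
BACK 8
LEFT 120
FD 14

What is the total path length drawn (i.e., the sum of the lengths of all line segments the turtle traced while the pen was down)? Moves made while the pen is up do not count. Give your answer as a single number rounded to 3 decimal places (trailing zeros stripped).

Answer: 19

Derivation:
Executing turtle program step by step:
Start: pos=(0,0), heading=0, pen down
FD 19: (0,0) -> (19,0) [heading=0, draw]
RT 60: heading 0 -> 300
RT 180: heading 300 -> 120
PU: pen up
BK 8: (19,0) -> (23,-6.928) [heading=120, move]
LT 120: heading 120 -> 240
FD 14: (23,-6.928) -> (16,-19.053) [heading=240, move]
Final: pos=(16,-19.053), heading=240, 1 segment(s) drawn

Segment lengths:
  seg 1: (0,0) -> (19,0), length = 19
Total = 19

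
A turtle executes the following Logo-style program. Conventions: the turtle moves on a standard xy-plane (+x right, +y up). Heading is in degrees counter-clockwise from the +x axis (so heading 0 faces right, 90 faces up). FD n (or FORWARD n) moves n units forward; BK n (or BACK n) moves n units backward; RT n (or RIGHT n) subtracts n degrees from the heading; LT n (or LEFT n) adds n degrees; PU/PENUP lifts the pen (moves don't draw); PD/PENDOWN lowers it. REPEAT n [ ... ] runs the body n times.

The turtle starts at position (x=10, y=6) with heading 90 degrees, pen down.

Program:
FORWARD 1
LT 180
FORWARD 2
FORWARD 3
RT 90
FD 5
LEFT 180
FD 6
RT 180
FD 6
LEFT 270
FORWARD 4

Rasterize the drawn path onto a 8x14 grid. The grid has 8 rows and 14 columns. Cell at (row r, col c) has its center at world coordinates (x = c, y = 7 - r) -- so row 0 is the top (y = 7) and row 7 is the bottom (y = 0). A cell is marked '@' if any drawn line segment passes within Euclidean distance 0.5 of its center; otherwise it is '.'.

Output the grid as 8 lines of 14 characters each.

Segment 0: (10,6) -> (10,7)
Segment 1: (10,7) -> (10,5)
Segment 2: (10,5) -> (10,2)
Segment 3: (10,2) -> (5,2)
Segment 4: (5,2) -> (11,2)
Segment 5: (11,2) -> (5,2)
Segment 6: (5,2) -> (5,6)

Answer: ..........@...
.....@....@...
.....@....@...
.....@....@...
.....@....@...
.....@@@@@@@..
..............
..............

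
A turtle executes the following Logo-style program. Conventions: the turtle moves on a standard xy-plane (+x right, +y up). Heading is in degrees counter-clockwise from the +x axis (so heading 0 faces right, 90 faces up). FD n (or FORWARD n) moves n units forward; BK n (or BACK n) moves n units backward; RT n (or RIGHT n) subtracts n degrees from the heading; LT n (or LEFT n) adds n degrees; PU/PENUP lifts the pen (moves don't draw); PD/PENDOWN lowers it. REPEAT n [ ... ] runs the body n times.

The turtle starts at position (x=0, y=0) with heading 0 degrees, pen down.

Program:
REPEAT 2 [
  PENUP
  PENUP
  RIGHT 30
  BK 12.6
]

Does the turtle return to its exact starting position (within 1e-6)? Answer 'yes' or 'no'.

Answer: no

Derivation:
Executing turtle program step by step:
Start: pos=(0,0), heading=0, pen down
REPEAT 2 [
  -- iteration 1/2 --
  PU: pen up
  PU: pen up
  RT 30: heading 0 -> 330
  BK 12.6: (0,0) -> (-10.912,6.3) [heading=330, move]
  -- iteration 2/2 --
  PU: pen up
  PU: pen up
  RT 30: heading 330 -> 300
  BK 12.6: (-10.912,6.3) -> (-17.212,17.212) [heading=300, move]
]
Final: pos=(-17.212,17.212), heading=300, 0 segment(s) drawn

Start position: (0, 0)
Final position: (-17.212, 17.212)
Distance = 24.341; >= 1e-6 -> NOT closed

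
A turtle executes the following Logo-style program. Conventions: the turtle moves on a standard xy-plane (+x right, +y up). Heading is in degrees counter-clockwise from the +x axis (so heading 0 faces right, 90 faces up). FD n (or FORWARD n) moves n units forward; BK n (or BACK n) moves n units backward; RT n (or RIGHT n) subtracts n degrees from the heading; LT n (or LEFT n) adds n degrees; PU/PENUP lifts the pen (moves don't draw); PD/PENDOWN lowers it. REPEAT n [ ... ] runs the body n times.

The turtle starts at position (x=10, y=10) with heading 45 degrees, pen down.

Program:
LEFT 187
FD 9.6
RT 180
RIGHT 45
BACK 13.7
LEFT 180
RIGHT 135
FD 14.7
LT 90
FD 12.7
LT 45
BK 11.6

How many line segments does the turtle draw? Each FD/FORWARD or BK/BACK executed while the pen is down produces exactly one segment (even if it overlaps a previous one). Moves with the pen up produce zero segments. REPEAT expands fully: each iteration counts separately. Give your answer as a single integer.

Executing turtle program step by step:
Start: pos=(10,10), heading=45, pen down
LT 187: heading 45 -> 232
FD 9.6: (10,10) -> (4.09,2.435) [heading=232, draw]
RT 180: heading 232 -> 52
RT 45: heading 52 -> 7
BK 13.7: (4.09,2.435) -> (-9.508,0.765) [heading=7, draw]
LT 180: heading 7 -> 187
RT 135: heading 187 -> 52
FD 14.7: (-9.508,0.765) -> (-0.458,12.349) [heading=52, draw]
LT 90: heading 52 -> 142
FD 12.7: (-0.458,12.349) -> (-10.466,20.168) [heading=142, draw]
LT 45: heading 142 -> 187
BK 11.6: (-10.466,20.168) -> (1.048,21.582) [heading=187, draw]
Final: pos=(1.048,21.582), heading=187, 5 segment(s) drawn
Segments drawn: 5

Answer: 5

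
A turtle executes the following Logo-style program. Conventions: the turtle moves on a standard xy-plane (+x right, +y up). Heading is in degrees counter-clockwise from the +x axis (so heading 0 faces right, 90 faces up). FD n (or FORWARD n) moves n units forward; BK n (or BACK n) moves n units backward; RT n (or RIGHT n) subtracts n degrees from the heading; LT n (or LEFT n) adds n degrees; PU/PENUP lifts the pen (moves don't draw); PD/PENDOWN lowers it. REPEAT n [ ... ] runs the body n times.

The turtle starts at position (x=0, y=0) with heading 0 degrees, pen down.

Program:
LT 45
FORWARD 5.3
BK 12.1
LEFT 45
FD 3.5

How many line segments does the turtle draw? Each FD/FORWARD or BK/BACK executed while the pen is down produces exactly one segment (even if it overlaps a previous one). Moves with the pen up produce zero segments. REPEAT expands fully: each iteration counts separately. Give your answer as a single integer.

Executing turtle program step by step:
Start: pos=(0,0), heading=0, pen down
LT 45: heading 0 -> 45
FD 5.3: (0,0) -> (3.748,3.748) [heading=45, draw]
BK 12.1: (3.748,3.748) -> (-4.808,-4.808) [heading=45, draw]
LT 45: heading 45 -> 90
FD 3.5: (-4.808,-4.808) -> (-4.808,-1.308) [heading=90, draw]
Final: pos=(-4.808,-1.308), heading=90, 3 segment(s) drawn
Segments drawn: 3

Answer: 3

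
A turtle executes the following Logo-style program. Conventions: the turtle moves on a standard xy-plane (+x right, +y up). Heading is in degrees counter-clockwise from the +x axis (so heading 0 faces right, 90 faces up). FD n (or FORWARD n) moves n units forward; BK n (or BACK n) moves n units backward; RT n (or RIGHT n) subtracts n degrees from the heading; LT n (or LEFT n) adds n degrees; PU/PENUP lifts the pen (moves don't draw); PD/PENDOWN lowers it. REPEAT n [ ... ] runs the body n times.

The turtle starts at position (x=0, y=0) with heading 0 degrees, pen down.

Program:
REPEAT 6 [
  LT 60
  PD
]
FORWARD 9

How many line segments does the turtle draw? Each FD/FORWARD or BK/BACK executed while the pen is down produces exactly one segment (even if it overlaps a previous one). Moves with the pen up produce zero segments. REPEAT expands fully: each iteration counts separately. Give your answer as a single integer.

Executing turtle program step by step:
Start: pos=(0,0), heading=0, pen down
REPEAT 6 [
  -- iteration 1/6 --
  LT 60: heading 0 -> 60
  PD: pen down
  -- iteration 2/6 --
  LT 60: heading 60 -> 120
  PD: pen down
  -- iteration 3/6 --
  LT 60: heading 120 -> 180
  PD: pen down
  -- iteration 4/6 --
  LT 60: heading 180 -> 240
  PD: pen down
  -- iteration 5/6 --
  LT 60: heading 240 -> 300
  PD: pen down
  -- iteration 6/6 --
  LT 60: heading 300 -> 0
  PD: pen down
]
FD 9: (0,0) -> (9,0) [heading=0, draw]
Final: pos=(9,0), heading=0, 1 segment(s) drawn
Segments drawn: 1

Answer: 1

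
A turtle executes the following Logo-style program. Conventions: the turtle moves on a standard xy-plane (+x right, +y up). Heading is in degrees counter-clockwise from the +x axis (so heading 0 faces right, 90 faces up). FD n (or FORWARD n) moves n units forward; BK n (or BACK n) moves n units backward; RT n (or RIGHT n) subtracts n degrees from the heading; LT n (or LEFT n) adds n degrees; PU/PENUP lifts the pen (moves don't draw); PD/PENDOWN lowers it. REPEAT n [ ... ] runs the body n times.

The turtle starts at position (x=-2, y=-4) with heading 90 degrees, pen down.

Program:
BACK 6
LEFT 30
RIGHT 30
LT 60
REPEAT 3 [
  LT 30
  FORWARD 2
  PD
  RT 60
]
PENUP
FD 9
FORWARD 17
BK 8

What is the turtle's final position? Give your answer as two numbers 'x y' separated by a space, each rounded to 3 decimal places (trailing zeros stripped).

Executing turtle program step by step:
Start: pos=(-2,-4), heading=90, pen down
BK 6: (-2,-4) -> (-2,-10) [heading=90, draw]
LT 30: heading 90 -> 120
RT 30: heading 120 -> 90
LT 60: heading 90 -> 150
REPEAT 3 [
  -- iteration 1/3 --
  LT 30: heading 150 -> 180
  FD 2: (-2,-10) -> (-4,-10) [heading=180, draw]
  PD: pen down
  RT 60: heading 180 -> 120
  -- iteration 2/3 --
  LT 30: heading 120 -> 150
  FD 2: (-4,-10) -> (-5.732,-9) [heading=150, draw]
  PD: pen down
  RT 60: heading 150 -> 90
  -- iteration 3/3 --
  LT 30: heading 90 -> 120
  FD 2: (-5.732,-9) -> (-6.732,-7.268) [heading=120, draw]
  PD: pen down
  RT 60: heading 120 -> 60
]
PU: pen up
FD 9: (-6.732,-7.268) -> (-2.232,0.526) [heading=60, move]
FD 17: (-2.232,0.526) -> (6.268,15.249) [heading=60, move]
BK 8: (6.268,15.249) -> (2.268,8.321) [heading=60, move]
Final: pos=(2.268,8.321), heading=60, 4 segment(s) drawn

Answer: 2.268 8.321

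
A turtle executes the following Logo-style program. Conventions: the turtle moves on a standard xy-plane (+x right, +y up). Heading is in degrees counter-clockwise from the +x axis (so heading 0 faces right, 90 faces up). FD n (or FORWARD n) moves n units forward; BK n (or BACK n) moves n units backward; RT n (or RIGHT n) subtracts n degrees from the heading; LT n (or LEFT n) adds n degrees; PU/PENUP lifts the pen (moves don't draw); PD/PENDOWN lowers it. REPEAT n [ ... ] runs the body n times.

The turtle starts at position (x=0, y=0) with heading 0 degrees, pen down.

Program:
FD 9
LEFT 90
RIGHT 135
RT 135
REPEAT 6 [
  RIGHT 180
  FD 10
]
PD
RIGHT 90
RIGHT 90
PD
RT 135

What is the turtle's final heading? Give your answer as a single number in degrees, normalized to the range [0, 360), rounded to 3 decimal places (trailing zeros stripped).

Answer: 225

Derivation:
Executing turtle program step by step:
Start: pos=(0,0), heading=0, pen down
FD 9: (0,0) -> (9,0) [heading=0, draw]
LT 90: heading 0 -> 90
RT 135: heading 90 -> 315
RT 135: heading 315 -> 180
REPEAT 6 [
  -- iteration 1/6 --
  RT 180: heading 180 -> 0
  FD 10: (9,0) -> (19,0) [heading=0, draw]
  -- iteration 2/6 --
  RT 180: heading 0 -> 180
  FD 10: (19,0) -> (9,0) [heading=180, draw]
  -- iteration 3/6 --
  RT 180: heading 180 -> 0
  FD 10: (9,0) -> (19,0) [heading=0, draw]
  -- iteration 4/6 --
  RT 180: heading 0 -> 180
  FD 10: (19,0) -> (9,0) [heading=180, draw]
  -- iteration 5/6 --
  RT 180: heading 180 -> 0
  FD 10: (9,0) -> (19,0) [heading=0, draw]
  -- iteration 6/6 --
  RT 180: heading 0 -> 180
  FD 10: (19,0) -> (9,0) [heading=180, draw]
]
PD: pen down
RT 90: heading 180 -> 90
RT 90: heading 90 -> 0
PD: pen down
RT 135: heading 0 -> 225
Final: pos=(9,0), heading=225, 7 segment(s) drawn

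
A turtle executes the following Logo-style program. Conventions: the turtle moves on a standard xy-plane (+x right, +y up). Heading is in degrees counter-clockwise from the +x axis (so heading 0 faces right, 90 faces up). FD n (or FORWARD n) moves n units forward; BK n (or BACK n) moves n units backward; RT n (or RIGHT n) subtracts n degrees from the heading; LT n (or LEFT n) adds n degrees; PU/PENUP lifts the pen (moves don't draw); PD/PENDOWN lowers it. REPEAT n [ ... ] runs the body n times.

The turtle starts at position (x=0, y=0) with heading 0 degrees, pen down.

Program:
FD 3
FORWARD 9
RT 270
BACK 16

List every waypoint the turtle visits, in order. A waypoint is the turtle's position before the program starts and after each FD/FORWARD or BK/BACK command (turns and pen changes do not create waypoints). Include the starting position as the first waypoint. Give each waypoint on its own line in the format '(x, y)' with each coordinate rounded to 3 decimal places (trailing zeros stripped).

Executing turtle program step by step:
Start: pos=(0,0), heading=0, pen down
FD 3: (0,0) -> (3,0) [heading=0, draw]
FD 9: (3,0) -> (12,0) [heading=0, draw]
RT 270: heading 0 -> 90
BK 16: (12,0) -> (12,-16) [heading=90, draw]
Final: pos=(12,-16), heading=90, 3 segment(s) drawn
Waypoints (4 total):
(0, 0)
(3, 0)
(12, 0)
(12, -16)

Answer: (0, 0)
(3, 0)
(12, 0)
(12, -16)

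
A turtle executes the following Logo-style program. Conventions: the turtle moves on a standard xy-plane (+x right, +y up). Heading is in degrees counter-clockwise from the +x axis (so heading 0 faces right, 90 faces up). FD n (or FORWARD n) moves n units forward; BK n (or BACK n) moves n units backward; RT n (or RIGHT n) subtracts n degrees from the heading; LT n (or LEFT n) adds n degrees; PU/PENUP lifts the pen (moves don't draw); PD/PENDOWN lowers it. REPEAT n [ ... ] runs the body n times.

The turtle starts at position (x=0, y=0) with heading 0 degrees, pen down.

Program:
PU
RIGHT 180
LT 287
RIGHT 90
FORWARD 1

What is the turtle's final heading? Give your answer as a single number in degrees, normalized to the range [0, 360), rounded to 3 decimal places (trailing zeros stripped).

Answer: 17

Derivation:
Executing turtle program step by step:
Start: pos=(0,0), heading=0, pen down
PU: pen up
RT 180: heading 0 -> 180
LT 287: heading 180 -> 107
RT 90: heading 107 -> 17
FD 1: (0,0) -> (0.956,0.292) [heading=17, move]
Final: pos=(0.956,0.292), heading=17, 0 segment(s) drawn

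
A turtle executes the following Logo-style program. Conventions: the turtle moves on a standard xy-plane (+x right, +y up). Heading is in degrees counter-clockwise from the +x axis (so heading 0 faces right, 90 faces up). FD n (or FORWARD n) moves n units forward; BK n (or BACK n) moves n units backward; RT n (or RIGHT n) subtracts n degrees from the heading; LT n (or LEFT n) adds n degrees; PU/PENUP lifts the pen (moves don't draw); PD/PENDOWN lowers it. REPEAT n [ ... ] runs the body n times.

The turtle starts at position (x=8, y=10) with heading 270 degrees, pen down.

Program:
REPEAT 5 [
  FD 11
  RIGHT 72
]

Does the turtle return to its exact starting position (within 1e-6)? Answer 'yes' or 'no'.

Answer: yes

Derivation:
Executing turtle program step by step:
Start: pos=(8,10), heading=270, pen down
REPEAT 5 [
  -- iteration 1/5 --
  FD 11: (8,10) -> (8,-1) [heading=270, draw]
  RT 72: heading 270 -> 198
  -- iteration 2/5 --
  FD 11: (8,-1) -> (-2.462,-4.399) [heading=198, draw]
  RT 72: heading 198 -> 126
  -- iteration 3/5 --
  FD 11: (-2.462,-4.399) -> (-8.927,4.5) [heading=126, draw]
  RT 72: heading 126 -> 54
  -- iteration 4/5 --
  FD 11: (-8.927,4.5) -> (-2.462,13.399) [heading=54, draw]
  RT 72: heading 54 -> 342
  -- iteration 5/5 --
  FD 11: (-2.462,13.399) -> (8,10) [heading=342, draw]
  RT 72: heading 342 -> 270
]
Final: pos=(8,10), heading=270, 5 segment(s) drawn

Start position: (8, 10)
Final position: (8, 10)
Distance = 0; < 1e-6 -> CLOSED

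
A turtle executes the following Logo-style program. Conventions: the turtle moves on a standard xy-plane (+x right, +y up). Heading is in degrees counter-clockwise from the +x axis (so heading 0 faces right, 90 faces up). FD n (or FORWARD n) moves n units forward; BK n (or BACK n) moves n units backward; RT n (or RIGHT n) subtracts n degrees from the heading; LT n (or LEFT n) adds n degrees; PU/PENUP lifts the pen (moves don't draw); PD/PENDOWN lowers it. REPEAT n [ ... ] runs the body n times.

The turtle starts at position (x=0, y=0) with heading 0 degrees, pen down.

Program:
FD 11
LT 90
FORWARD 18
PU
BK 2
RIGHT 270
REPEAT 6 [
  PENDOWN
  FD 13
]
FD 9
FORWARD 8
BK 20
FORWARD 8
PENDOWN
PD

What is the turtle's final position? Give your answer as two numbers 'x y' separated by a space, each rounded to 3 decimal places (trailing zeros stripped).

Executing turtle program step by step:
Start: pos=(0,0), heading=0, pen down
FD 11: (0,0) -> (11,0) [heading=0, draw]
LT 90: heading 0 -> 90
FD 18: (11,0) -> (11,18) [heading=90, draw]
PU: pen up
BK 2: (11,18) -> (11,16) [heading=90, move]
RT 270: heading 90 -> 180
REPEAT 6 [
  -- iteration 1/6 --
  PD: pen down
  FD 13: (11,16) -> (-2,16) [heading=180, draw]
  -- iteration 2/6 --
  PD: pen down
  FD 13: (-2,16) -> (-15,16) [heading=180, draw]
  -- iteration 3/6 --
  PD: pen down
  FD 13: (-15,16) -> (-28,16) [heading=180, draw]
  -- iteration 4/6 --
  PD: pen down
  FD 13: (-28,16) -> (-41,16) [heading=180, draw]
  -- iteration 5/6 --
  PD: pen down
  FD 13: (-41,16) -> (-54,16) [heading=180, draw]
  -- iteration 6/6 --
  PD: pen down
  FD 13: (-54,16) -> (-67,16) [heading=180, draw]
]
FD 9: (-67,16) -> (-76,16) [heading=180, draw]
FD 8: (-76,16) -> (-84,16) [heading=180, draw]
BK 20: (-84,16) -> (-64,16) [heading=180, draw]
FD 8: (-64,16) -> (-72,16) [heading=180, draw]
PD: pen down
PD: pen down
Final: pos=(-72,16), heading=180, 12 segment(s) drawn

Answer: -72 16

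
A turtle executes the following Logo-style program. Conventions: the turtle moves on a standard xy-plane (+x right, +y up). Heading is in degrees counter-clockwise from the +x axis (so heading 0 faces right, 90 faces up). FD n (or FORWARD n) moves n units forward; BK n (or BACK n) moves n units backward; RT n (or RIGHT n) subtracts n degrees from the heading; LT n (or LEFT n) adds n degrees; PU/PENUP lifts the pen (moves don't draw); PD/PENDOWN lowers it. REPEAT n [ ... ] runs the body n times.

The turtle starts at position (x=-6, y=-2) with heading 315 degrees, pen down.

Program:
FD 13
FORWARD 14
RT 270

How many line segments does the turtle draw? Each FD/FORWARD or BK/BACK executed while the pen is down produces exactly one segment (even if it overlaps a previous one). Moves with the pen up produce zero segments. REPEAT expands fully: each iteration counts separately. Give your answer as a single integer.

Answer: 2

Derivation:
Executing turtle program step by step:
Start: pos=(-6,-2), heading=315, pen down
FD 13: (-6,-2) -> (3.192,-11.192) [heading=315, draw]
FD 14: (3.192,-11.192) -> (13.092,-21.092) [heading=315, draw]
RT 270: heading 315 -> 45
Final: pos=(13.092,-21.092), heading=45, 2 segment(s) drawn
Segments drawn: 2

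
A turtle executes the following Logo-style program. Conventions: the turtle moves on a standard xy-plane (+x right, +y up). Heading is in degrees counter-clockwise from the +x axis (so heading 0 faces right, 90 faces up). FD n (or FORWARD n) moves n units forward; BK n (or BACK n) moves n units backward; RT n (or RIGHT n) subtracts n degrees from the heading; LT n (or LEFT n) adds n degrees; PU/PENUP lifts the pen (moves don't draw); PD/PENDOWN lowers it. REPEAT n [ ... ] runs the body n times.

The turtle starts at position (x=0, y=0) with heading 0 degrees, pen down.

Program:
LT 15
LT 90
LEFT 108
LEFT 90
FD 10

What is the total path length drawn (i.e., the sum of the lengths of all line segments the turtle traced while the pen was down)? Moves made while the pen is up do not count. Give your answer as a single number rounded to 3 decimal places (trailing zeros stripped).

Answer: 10

Derivation:
Executing turtle program step by step:
Start: pos=(0,0), heading=0, pen down
LT 15: heading 0 -> 15
LT 90: heading 15 -> 105
LT 108: heading 105 -> 213
LT 90: heading 213 -> 303
FD 10: (0,0) -> (5.446,-8.387) [heading=303, draw]
Final: pos=(5.446,-8.387), heading=303, 1 segment(s) drawn

Segment lengths:
  seg 1: (0,0) -> (5.446,-8.387), length = 10
Total = 10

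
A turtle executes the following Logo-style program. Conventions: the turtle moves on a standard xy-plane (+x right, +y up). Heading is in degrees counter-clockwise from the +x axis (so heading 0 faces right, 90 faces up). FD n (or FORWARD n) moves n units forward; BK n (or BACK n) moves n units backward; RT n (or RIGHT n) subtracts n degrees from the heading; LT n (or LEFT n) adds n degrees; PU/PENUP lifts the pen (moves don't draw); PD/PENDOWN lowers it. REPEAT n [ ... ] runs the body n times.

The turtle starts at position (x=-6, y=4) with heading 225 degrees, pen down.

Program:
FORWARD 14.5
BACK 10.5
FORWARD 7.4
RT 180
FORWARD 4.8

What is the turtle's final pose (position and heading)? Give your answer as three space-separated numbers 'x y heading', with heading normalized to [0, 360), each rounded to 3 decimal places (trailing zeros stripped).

Answer: -10.667 -0.667 45

Derivation:
Executing turtle program step by step:
Start: pos=(-6,4), heading=225, pen down
FD 14.5: (-6,4) -> (-16.253,-6.253) [heading=225, draw]
BK 10.5: (-16.253,-6.253) -> (-8.828,1.172) [heading=225, draw]
FD 7.4: (-8.828,1.172) -> (-14.061,-4.061) [heading=225, draw]
RT 180: heading 225 -> 45
FD 4.8: (-14.061,-4.061) -> (-10.667,-0.667) [heading=45, draw]
Final: pos=(-10.667,-0.667), heading=45, 4 segment(s) drawn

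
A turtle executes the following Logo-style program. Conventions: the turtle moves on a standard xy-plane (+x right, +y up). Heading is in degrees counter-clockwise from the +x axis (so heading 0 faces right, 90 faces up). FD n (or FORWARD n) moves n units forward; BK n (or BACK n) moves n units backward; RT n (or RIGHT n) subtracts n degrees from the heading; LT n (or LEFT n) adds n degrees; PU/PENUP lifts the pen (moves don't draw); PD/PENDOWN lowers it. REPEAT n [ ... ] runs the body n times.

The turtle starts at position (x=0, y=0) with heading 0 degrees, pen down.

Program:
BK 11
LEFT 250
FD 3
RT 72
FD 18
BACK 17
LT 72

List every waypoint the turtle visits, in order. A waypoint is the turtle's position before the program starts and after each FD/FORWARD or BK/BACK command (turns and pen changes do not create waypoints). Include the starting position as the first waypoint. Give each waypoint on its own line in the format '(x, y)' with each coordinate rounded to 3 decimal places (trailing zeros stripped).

Executing turtle program step by step:
Start: pos=(0,0), heading=0, pen down
BK 11: (0,0) -> (-11,0) [heading=0, draw]
LT 250: heading 0 -> 250
FD 3: (-11,0) -> (-12.026,-2.819) [heading=250, draw]
RT 72: heading 250 -> 178
FD 18: (-12.026,-2.819) -> (-30.015,-2.191) [heading=178, draw]
BK 17: (-30.015,-2.191) -> (-13.025,-2.784) [heading=178, draw]
LT 72: heading 178 -> 250
Final: pos=(-13.025,-2.784), heading=250, 4 segment(s) drawn
Waypoints (5 total):
(0, 0)
(-11, 0)
(-12.026, -2.819)
(-30.015, -2.191)
(-13.025, -2.784)

Answer: (0, 0)
(-11, 0)
(-12.026, -2.819)
(-30.015, -2.191)
(-13.025, -2.784)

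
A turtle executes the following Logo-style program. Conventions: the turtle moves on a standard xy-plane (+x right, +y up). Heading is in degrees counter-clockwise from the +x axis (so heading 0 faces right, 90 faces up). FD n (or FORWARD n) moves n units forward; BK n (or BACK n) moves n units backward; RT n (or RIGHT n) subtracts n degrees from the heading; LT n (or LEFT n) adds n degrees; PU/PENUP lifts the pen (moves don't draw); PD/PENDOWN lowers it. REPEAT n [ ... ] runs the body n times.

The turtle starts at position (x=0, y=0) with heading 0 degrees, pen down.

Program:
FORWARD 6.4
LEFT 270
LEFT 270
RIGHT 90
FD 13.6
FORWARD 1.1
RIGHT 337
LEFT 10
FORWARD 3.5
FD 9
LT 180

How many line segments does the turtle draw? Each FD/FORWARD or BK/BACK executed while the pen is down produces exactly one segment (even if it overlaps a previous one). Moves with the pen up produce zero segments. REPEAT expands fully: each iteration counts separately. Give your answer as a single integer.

Executing turtle program step by step:
Start: pos=(0,0), heading=0, pen down
FD 6.4: (0,0) -> (6.4,0) [heading=0, draw]
LT 270: heading 0 -> 270
LT 270: heading 270 -> 180
RT 90: heading 180 -> 90
FD 13.6: (6.4,0) -> (6.4,13.6) [heading=90, draw]
FD 1.1: (6.4,13.6) -> (6.4,14.7) [heading=90, draw]
RT 337: heading 90 -> 113
LT 10: heading 113 -> 123
FD 3.5: (6.4,14.7) -> (4.494,17.635) [heading=123, draw]
FD 9: (4.494,17.635) -> (-0.408,25.183) [heading=123, draw]
LT 180: heading 123 -> 303
Final: pos=(-0.408,25.183), heading=303, 5 segment(s) drawn
Segments drawn: 5

Answer: 5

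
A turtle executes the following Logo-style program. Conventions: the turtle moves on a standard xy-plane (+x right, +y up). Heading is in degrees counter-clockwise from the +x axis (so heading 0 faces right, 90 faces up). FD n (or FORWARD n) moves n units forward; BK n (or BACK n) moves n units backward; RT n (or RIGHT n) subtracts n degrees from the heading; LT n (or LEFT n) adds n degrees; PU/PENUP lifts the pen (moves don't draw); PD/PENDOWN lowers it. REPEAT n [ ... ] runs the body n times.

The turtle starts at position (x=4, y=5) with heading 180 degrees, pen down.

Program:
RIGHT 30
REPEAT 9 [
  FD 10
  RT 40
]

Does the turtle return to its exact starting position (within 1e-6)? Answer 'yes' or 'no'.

Executing turtle program step by step:
Start: pos=(4,5), heading=180, pen down
RT 30: heading 180 -> 150
REPEAT 9 [
  -- iteration 1/9 --
  FD 10: (4,5) -> (-4.66,10) [heading=150, draw]
  RT 40: heading 150 -> 110
  -- iteration 2/9 --
  FD 10: (-4.66,10) -> (-8.08,19.397) [heading=110, draw]
  RT 40: heading 110 -> 70
  -- iteration 3/9 --
  FD 10: (-8.08,19.397) -> (-4.66,28.794) [heading=70, draw]
  RT 40: heading 70 -> 30
  -- iteration 4/9 --
  FD 10: (-4.66,28.794) -> (4,33.794) [heading=30, draw]
  RT 40: heading 30 -> 350
  -- iteration 5/9 --
  FD 10: (4,33.794) -> (13.848,32.057) [heading=350, draw]
  RT 40: heading 350 -> 310
  -- iteration 6/9 --
  FD 10: (13.848,32.057) -> (20.276,24.397) [heading=310, draw]
  RT 40: heading 310 -> 270
  -- iteration 7/9 --
  FD 10: (20.276,24.397) -> (20.276,14.397) [heading=270, draw]
  RT 40: heading 270 -> 230
  -- iteration 8/9 --
  FD 10: (20.276,14.397) -> (13.848,6.736) [heading=230, draw]
  RT 40: heading 230 -> 190
  -- iteration 9/9 --
  FD 10: (13.848,6.736) -> (4,5) [heading=190, draw]
  RT 40: heading 190 -> 150
]
Final: pos=(4,5), heading=150, 9 segment(s) drawn

Start position: (4, 5)
Final position: (4, 5)
Distance = 0; < 1e-6 -> CLOSED

Answer: yes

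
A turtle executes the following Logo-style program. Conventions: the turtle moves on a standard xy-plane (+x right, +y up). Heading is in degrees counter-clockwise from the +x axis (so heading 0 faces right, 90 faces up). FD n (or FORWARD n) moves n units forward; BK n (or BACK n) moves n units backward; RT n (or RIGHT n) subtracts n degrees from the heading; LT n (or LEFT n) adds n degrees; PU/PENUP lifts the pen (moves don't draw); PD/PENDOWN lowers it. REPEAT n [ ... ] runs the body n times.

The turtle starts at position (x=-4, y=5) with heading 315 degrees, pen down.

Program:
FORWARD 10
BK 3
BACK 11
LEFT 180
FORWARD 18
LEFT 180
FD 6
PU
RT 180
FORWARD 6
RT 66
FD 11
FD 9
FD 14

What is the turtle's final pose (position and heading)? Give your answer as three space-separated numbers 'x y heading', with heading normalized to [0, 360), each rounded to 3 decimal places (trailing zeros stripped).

Executing turtle program step by step:
Start: pos=(-4,5), heading=315, pen down
FD 10: (-4,5) -> (3.071,-2.071) [heading=315, draw]
BK 3: (3.071,-2.071) -> (0.95,0.05) [heading=315, draw]
BK 11: (0.95,0.05) -> (-6.828,7.828) [heading=315, draw]
LT 180: heading 315 -> 135
FD 18: (-6.828,7.828) -> (-19.556,20.556) [heading=135, draw]
LT 180: heading 135 -> 315
FD 6: (-19.556,20.556) -> (-15.314,16.314) [heading=315, draw]
PU: pen up
RT 180: heading 315 -> 135
FD 6: (-15.314,16.314) -> (-19.556,20.556) [heading=135, move]
RT 66: heading 135 -> 69
FD 11: (-19.556,20.556) -> (-15.614,30.826) [heading=69, move]
FD 9: (-15.614,30.826) -> (-12.389,39.228) [heading=69, move]
FD 14: (-12.389,39.228) -> (-7.372,52.298) [heading=69, move]
Final: pos=(-7.372,52.298), heading=69, 5 segment(s) drawn

Answer: -7.372 52.298 69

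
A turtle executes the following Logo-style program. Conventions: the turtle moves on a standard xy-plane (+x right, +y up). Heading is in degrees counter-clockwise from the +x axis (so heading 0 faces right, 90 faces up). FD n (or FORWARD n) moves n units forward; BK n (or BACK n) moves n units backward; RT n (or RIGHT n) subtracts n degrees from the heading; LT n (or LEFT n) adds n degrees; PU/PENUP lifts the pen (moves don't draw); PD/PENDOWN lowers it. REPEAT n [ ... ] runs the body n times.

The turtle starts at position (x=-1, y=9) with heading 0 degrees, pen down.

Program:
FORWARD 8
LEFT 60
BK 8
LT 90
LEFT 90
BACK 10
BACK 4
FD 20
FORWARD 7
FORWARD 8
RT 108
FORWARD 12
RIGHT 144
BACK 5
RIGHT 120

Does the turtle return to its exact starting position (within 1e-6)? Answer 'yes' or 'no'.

Executing turtle program step by step:
Start: pos=(-1,9), heading=0, pen down
FD 8: (-1,9) -> (7,9) [heading=0, draw]
LT 60: heading 0 -> 60
BK 8: (7,9) -> (3,2.072) [heading=60, draw]
LT 90: heading 60 -> 150
LT 90: heading 150 -> 240
BK 10: (3,2.072) -> (8,10.732) [heading=240, draw]
BK 4: (8,10.732) -> (10,14.196) [heading=240, draw]
FD 20: (10,14.196) -> (0,-3.124) [heading=240, draw]
FD 7: (0,-3.124) -> (-3.5,-9.187) [heading=240, draw]
FD 8: (-3.5,-9.187) -> (-7.5,-16.115) [heading=240, draw]
RT 108: heading 240 -> 132
FD 12: (-7.5,-16.115) -> (-15.53,-7.197) [heading=132, draw]
RT 144: heading 132 -> 348
BK 5: (-15.53,-7.197) -> (-20.42,-6.157) [heading=348, draw]
RT 120: heading 348 -> 228
Final: pos=(-20.42,-6.157), heading=228, 9 segment(s) drawn

Start position: (-1, 9)
Final position: (-20.42, -6.157)
Distance = 24.635; >= 1e-6 -> NOT closed

Answer: no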